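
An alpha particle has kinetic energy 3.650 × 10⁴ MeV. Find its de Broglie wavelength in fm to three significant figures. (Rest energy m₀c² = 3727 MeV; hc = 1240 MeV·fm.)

λ = 0.0310 fm

Total energy E = KE + m₀c² = 3.650 × 10⁴ + 3727 = 40227 MeV.
(pc)² = E² − (m₀c²)² = (40227)² − (3727)² = 1.604 × 10⁹ MeV², so pc = 4.005 × 10⁴ MeV.
λ = hc/(pc) = 1240 MeV·fm / 4.005 × 10⁴ MeV = 0.0310 fm.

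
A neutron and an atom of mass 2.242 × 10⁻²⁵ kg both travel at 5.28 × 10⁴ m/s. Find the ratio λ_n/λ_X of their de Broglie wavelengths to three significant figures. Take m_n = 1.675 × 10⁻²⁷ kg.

At fixed v, p = mv so λ = h/(mv) ∝ 1/m.
λ_n/λ_X = m_X/m_n = 2.242 × 10⁻²⁵/1.675 × 10⁻²⁷ = 134.

λ_n/λ_X = 134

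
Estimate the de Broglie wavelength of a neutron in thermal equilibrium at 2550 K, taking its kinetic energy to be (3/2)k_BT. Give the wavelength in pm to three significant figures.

KE = (3/2)k_BT = 1.5 × 1.381 × 10⁻²³ × 2550 = 5.282 × 10⁻²⁰ J.
p = √(2mKE) = √(2 × 1.675 × 10⁻²⁷ × 5.282 × 10⁻²⁰) = 1.330 × 10⁻²³ kg·m/s.
λ = h/p = 4.98 × 10⁻¹¹ m = 49.8 pm.

λ = 49.8 pm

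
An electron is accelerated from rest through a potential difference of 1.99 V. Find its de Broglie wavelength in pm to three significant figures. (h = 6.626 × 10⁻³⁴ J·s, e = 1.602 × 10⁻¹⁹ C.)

λ = 869 pm

KE = eV = 1.602 × 10⁻¹⁹ × 1.990 = 3.188 × 10⁻¹⁹ J.
p = √(2mKE) = √(2 × 9.109 × 10⁻³¹ × 3.188 × 10⁻¹⁹) = 7.621 × 10⁻²⁵ kg·m/s.
λ = h/p = 6.626 × 10⁻³⁴ / 7.621 × 10⁻²⁵ = 8.69 × 10⁻¹⁰ m = 869 pm.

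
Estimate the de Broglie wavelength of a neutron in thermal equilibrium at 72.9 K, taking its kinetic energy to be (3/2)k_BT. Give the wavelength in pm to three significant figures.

λ = 295 pm

KE = (3/2)k_BT = 1.5 × 1.381 × 10⁻²³ × 72.9 = 1.510 × 10⁻²¹ J.
p = √(2mKE) = √(2 × 1.675 × 10⁻²⁷ × 1.510 × 10⁻²¹) = 2.249 × 10⁻²⁴ kg·m/s.
λ = h/p = 2.95 × 10⁻¹⁰ m = 295 pm.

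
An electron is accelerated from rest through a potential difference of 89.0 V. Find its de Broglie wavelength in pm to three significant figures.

KE = eV = 1.602 × 10⁻¹⁹ × 89.00 = 1.426 × 10⁻¹⁷ J.
p = √(2mKE) = √(2 × 9.109 × 10⁻³¹ × 1.426 × 10⁻¹⁷) = 5.097 × 10⁻²⁴ kg·m/s.
λ = h/p = 6.626 × 10⁻³⁴ / 5.097 × 10⁻²⁴ = 1.30 × 10⁻¹⁰ m = 130 pm.

λ = 130 pm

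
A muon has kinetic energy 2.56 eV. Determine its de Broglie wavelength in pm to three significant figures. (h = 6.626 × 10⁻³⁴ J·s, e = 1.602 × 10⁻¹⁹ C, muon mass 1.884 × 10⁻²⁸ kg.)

KE = 2.56 eV = 4.101 × 10⁻¹⁹ J.
p = √(2mKE) = √(2 × 1.884 × 10⁻²⁸ × 4.101 × 10⁻¹⁹) = 1.243 × 10⁻²³ kg·m/s.
λ = h/p = 6.626 × 10⁻³⁴ / 1.243 × 10⁻²³ = 5.33 × 10⁻¹¹ m = 53.3 pm.

λ = 53.3 pm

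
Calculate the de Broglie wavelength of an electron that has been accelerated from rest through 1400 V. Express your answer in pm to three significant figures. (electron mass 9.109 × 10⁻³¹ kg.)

λ = 32.8 pm

KE = eV = 1.602 × 10⁻¹⁹ × 1400 = 2.243 × 10⁻¹⁶ J.
p = √(2mKE) = √(2 × 9.109 × 10⁻³¹ × 2.243 × 10⁻¹⁶) = 2.021 × 10⁻²³ kg·m/s.
λ = h/p = 6.626 × 10⁻³⁴ / 2.021 × 10⁻²³ = 3.28 × 10⁻¹¹ m = 32.8 pm.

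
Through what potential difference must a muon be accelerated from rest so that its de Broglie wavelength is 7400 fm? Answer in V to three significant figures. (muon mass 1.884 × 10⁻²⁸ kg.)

p = h/λ = 6.626 × 10⁻³⁴ / 7.400 × 10⁻¹² = 8.954 × 10⁻²³ kg·m/s.
KE = p²/(2m) = 2.128 × 10⁻¹⁷ J.
V = KE/e = 2.128 × 10⁻¹⁷ / (1.602 × 10⁻¹⁹) = 133 V.

V = 133 V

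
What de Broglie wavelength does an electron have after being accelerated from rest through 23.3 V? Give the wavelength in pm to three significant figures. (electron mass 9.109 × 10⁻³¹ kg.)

KE = eV = 1.602 × 10⁻¹⁹ × 23.30 = 3.733 × 10⁻¹⁸ J.
p = √(2mKE) = √(2 × 9.109 × 10⁻³¹ × 3.733 × 10⁻¹⁸) = 2.608 × 10⁻²⁴ kg·m/s.
λ = h/p = 6.626 × 10⁻³⁴ / 2.608 × 10⁻²⁴ = 2.54 × 10⁻¹⁰ m = 254 pm.

λ = 254 pm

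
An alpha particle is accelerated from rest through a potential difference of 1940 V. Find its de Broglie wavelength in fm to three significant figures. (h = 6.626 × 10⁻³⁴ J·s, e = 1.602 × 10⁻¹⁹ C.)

λ = 231 fm

KE = 2eV = 2 × 1.602 × 10⁻¹⁹ × 1940 = 6.216 × 10⁻¹⁶ J.
p = √(2mKE) = √(2 × 6.645 × 10⁻²⁷ × 6.216 × 10⁻¹⁶) = 2.874 × 10⁻²¹ kg·m/s.
λ = h/p = 6.626 × 10⁻³⁴ / 2.874 × 10⁻²¹ = 2.31 × 10⁻¹³ m = 231 fm.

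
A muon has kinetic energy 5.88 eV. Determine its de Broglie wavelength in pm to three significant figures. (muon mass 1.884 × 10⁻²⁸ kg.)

λ = 35.2 pm

KE = 5.88 eV = 9.420 × 10⁻¹⁹ J.
p = √(2mKE) = √(2 × 1.884 × 10⁻²⁸ × 9.420 × 10⁻¹⁹) = 1.884 × 10⁻²³ kg·m/s.
λ = h/p = 6.626 × 10⁻³⁴ / 1.884 × 10⁻²³ = 3.52 × 10⁻¹¹ m = 35.2 pm.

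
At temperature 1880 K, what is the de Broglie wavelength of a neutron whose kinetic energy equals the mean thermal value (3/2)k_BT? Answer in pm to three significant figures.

KE = (3/2)k_BT = 1.5 × 1.381 × 10⁻²³ × 1880 = 3.894 × 10⁻²⁰ J.
p = √(2mKE) = √(2 × 1.675 × 10⁻²⁷ × 3.894 × 10⁻²⁰) = 1.142 × 10⁻²³ kg·m/s.
λ = h/p = 5.80 × 10⁻¹¹ m = 58.0 pm.

λ = 58.0 pm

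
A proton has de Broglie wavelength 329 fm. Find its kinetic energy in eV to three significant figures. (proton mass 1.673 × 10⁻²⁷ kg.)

p = h/λ = 6.626 × 10⁻³⁴ / 3.290 × 10⁻¹³ = 2.014 × 10⁻²¹ kg·m/s.
KE = p²/(2m) = (2.014 × 10⁻²¹)² / (2 × 1.673 × 10⁻²⁷) = 1.212 × 10⁻¹⁵ J = 7570 eV.

KE = 7570 eV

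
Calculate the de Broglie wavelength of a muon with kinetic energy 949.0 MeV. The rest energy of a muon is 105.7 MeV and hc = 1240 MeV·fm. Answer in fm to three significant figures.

Total energy E = KE + m₀c² = 949.0 + 105.7 = 1054.7 MeV.
(pc)² = E² − (m₀c²)² = (1054.7)² − (105.7)² = 1.101 × 10⁶ MeV², so pc = 1049 MeV.
λ = hc/(pc) = 1240 MeV·fm / 1049 MeV = 1.18 fm.

λ = 1.18 fm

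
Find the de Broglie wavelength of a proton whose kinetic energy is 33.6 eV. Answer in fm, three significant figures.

KE = 33.6 eV = 5.383 × 10⁻¹⁸ J.
p = √(2mKE) = √(2 × 1.673 × 10⁻²⁷ × 5.383 × 10⁻¹⁸) = 1.342 × 10⁻²² kg·m/s.
λ = h/p = 6.626 × 10⁻³⁴ / 1.342 × 10⁻²² = 4.94 × 10⁻¹² m = 4940 fm.

λ = 4940 fm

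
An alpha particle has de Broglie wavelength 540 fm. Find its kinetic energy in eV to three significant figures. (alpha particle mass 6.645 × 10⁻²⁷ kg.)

KE = 707 eV

p = h/λ = 6.626 × 10⁻³⁴ / 5.400 × 10⁻¹³ = 1.227 × 10⁻²¹ kg·m/s.
KE = p²/(2m) = (1.227 × 10⁻²¹)² / (2 × 6.645 × 10⁻²⁷) = 1.133 × 10⁻¹⁶ J = 707 eV.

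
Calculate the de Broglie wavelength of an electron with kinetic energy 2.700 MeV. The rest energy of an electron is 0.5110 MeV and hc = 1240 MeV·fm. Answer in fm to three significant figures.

λ = 391 fm

Total energy E = KE + m₀c² = 2.700 + 0.5110 = 3.2110 MeV.
(pc)² = E² − (m₀c²)² = (3.2110)² − (0.5110)² = 10.05 MeV², so pc = 3.170 MeV.
λ = hc/(pc) = 1240 MeV·fm / 3.170 MeV = 391 fm.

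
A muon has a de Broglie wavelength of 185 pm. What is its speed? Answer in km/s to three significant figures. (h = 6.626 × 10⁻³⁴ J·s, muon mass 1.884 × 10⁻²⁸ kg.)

v = 19.0 km/s

p = h/λ = 6.626 × 10⁻³⁴ / 1.850 × 10⁻¹⁰ = 3.582 × 10⁻²⁴ kg·m/s.
v = p/m = 3.582 × 10⁻²⁴ / 1.884 × 10⁻²⁸ = 1.90 × 10⁴ m/s = 19.0 km/s.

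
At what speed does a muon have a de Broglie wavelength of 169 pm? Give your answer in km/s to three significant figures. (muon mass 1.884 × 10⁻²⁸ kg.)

p = h/λ = 6.626 × 10⁻³⁴ / 1.690 × 10⁻¹⁰ = 3.921 × 10⁻²⁴ kg·m/s.
v = p/m = 3.921 × 10⁻²⁴ / 1.884 × 10⁻²⁸ = 2.08 × 10⁴ m/s = 20.8 km/s.

v = 20.8 km/s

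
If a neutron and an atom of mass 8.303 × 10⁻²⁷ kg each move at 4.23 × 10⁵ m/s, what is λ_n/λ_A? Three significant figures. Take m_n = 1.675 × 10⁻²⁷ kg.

At fixed v, p = mv so λ = h/(mv) ∝ 1/m.
λ_n/λ_A = m_A/m_n = 8.303 × 10⁻²⁷/1.675 × 10⁻²⁷ = 4.96.

λ_n/λ_A = 4.96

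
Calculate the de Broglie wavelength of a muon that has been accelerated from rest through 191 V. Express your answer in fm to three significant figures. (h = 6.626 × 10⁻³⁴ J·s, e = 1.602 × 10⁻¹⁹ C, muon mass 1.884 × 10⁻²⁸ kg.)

λ = 6170 fm

KE = eV = 1.602 × 10⁻¹⁹ × 191.0 = 3.060 × 10⁻¹⁷ J.
p = √(2mKE) = √(2 × 1.884 × 10⁻²⁸ × 3.060 × 10⁻¹⁷) = 1.074 × 10⁻²² kg·m/s.
λ = h/p = 6.626 × 10⁻³⁴ / 1.074 × 10⁻²² = 6.17 × 10⁻¹² m = 6170 fm.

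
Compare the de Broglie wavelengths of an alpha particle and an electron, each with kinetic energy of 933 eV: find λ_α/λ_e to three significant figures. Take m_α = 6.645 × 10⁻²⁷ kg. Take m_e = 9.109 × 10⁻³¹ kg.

λ_α/λ_e = 0.0117

At fixed KE, p = √(2mKE) so λ = h/p ∝ 1/√m.
λ_α/λ_e = √(m_e/m_α) = √(9.109 × 10⁻³¹/6.645 × 10⁻²⁷) = √(1.371 × 10⁻⁴) = 0.0117.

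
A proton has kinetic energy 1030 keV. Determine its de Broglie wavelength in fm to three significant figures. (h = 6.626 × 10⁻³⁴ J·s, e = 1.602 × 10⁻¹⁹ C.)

λ = 28.2 fm

KE = 1030 keV = 1.650 × 10⁻¹³ J.
p = √(2mKE) = √(2 × 1.673 × 10⁻²⁷ × 1.650 × 10⁻¹³) = 2.350 × 10⁻²⁰ kg·m/s.
λ = h/p = 6.626 × 10⁻³⁴ / 2.350 × 10⁻²⁰ = 2.82 × 10⁻¹⁴ m = 28.2 fm.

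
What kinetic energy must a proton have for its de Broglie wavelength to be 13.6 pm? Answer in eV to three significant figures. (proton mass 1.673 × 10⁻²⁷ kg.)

p = h/λ = 6.626 × 10⁻³⁴ / 1.360 × 10⁻¹¹ = 4.872 × 10⁻²³ kg·m/s.
KE = p²/(2m) = (4.872 × 10⁻²³)² / (2 × 1.673 × 10⁻²⁷) = 7.094 × 10⁻¹⁹ J = 4.43 eV.

KE = 4.43 eV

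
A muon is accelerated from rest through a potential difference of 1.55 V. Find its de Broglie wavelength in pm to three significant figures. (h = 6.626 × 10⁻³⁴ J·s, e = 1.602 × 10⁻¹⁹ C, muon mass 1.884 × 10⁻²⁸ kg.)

KE = eV = 1.602 × 10⁻¹⁹ × 1.550 = 2.483 × 10⁻¹⁹ J.
p = √(2mKE) = √(2 × 1.884 × 10⁻²⁸ × 2.483 × 10⁻¹⁹) = 9.673 × 10⁻²⁴ kg·m/s.
λ = h/p = 6.626 × 10⁻³⁴ / 9.673 × 10⁻²⁴ = 6.85 × 10⁻¹¹ m = 68.5 pm.

λ = 68.5 pm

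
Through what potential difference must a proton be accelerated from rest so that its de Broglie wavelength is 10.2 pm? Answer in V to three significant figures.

V = 7.87 V

p = h/λ = 6.626 × 10⁻³⁴ / 1.020 × 10⁻¹¹ = 6.496 × 10⁻²³ kg·m/s.
KE = p²/(2m) = 1.261 × 10⁻¹⁸ J.
V = KE/e = 1.261 × 10⁻¹⁸ / (1.602 × 10⁻¹⁹) = 7.87 V.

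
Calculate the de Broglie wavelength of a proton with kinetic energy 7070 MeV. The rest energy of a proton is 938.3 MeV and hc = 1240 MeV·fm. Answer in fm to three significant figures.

λ = 0.156 fm

Total energy E = KE + m₀c² = 7070 + 938.3 = 8008.3 MeV.
(pc)² = E² − (m₀c²)² = (8008.3)² − (938.3)² = 6.325 × 10⁷ MeV², so pc = 7953 MeV.
λ = hc/(pc) = 1240 MeV·fm / 7953 MeV = 0.156 fm.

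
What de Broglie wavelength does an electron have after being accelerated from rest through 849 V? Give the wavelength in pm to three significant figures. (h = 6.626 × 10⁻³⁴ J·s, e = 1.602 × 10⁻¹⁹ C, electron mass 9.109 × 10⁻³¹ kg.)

λ = 42.1 pm

KE = eV = 1.602 × 10⁻¹⁹ × 849.0 = 1.360 × 10⁻¹⁶ J.
p = √(2mKE) = √(2 × 9.109 × 10⁻³¹ × 1.360 × 10⁻¹⁶) = 1.574 × 10⁻²³ kg·m/s.
λ = h/p = 6.626 × 10⁻³⁴ / 1.574 × 10⁻²³ = 4.21 × 10⁻¹¹ m = 42.1 pm.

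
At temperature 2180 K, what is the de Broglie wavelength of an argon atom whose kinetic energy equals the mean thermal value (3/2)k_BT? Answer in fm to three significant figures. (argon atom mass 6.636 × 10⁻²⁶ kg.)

KE = (3/2)k_BT = 1.5 × 1.381 × 10⁻²³ × 2180 = 4.516 × 10⁻²⁰ J.
p = √(2mKE) = √(2 × 6.636 × 10⁻²⁶ × 4.516 × 10⁻²⁰) = 7.742 × 10⁻²³ kg·m/s.
λ = h/p = 8.56 × 10⁻¹² m = 8560 fm.

λ = 8560 fm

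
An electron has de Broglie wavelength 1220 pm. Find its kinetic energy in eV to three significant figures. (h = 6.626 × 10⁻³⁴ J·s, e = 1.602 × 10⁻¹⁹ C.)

KE = 1.01 eV

p = h/λ = 6.626 × 10⁻³⁴ / 1.220 × 10⁻⁹ = 5.431 × 10⁻²⁵ kg·m/s.
KE = p²/(2m) = (5.431 × 10⁻²⁵)² / (2 × 9.109 × 10⁻³¹) = 1.619 × 10⁻¹⁹ J = 1.01 eV.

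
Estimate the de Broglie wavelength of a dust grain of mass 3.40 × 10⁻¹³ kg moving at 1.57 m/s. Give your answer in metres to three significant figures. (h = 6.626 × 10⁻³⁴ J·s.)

λ = 1.24 × 10⁻²¹ m

p = mv = 3.40 × 10⁻¹³ × 1.57 = 5.338 × 10⁻¹³ kg·m/s.
λ = h/p = 6.626 × 10⁻³⁴ / 5.338 × 10⁻¹³ = 1.24 × 10⁻²¹ m.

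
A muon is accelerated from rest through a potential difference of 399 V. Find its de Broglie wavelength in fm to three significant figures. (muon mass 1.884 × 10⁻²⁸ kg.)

KE = eV = 1.602 × 10⁻¹⁹ × 399.0 = 6.392 × 10⁻¹⁷ J.
p = √(2mKE) = √(2 × 1.884 × 10⁻²⁸ × 6.392 × 10⁻¹⁷) = 1.552 × 10⁻²² kg·m/s.
λ = h/p = 6.626 × 10⁻³⁴ / 1.552 × 10⁻²² = 4.27 × 10⁻¹² m = 4270 fm.

λ = 4270 fm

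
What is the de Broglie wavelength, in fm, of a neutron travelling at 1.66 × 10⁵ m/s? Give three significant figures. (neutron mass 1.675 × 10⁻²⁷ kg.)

p = mv = 1.675 × 10⁻²⁷ × 1.66 × 10⁵ = 2.780 × 10⁻²² kg·m/s.
λ = h/p = 6.626 × 10⁻³⁴ / 2.780 × 10⁻²² = 2.38 × 10⁻¹² m = 2380 fm.

λ = 2380 fm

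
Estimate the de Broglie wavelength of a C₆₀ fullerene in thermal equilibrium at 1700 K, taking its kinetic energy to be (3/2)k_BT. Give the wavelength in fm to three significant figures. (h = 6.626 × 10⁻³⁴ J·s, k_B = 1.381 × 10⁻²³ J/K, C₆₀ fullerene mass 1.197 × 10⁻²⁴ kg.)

λ = 2280 fm

KE = (3/2)k_BT = 1.5 × 1.381 × 10⁻²³ × 1700 = 3.522 × 10⁻²⁰ J.
p = √(2mKE) = √(2 × 1.197 × 10⁻²⁴ × 3.522 × 10⁻²⁰) = 2.904 × 10⁻²² kg·m/s.
λ = h/p = 2.28 × 10⁻¹² m = 2280 fm.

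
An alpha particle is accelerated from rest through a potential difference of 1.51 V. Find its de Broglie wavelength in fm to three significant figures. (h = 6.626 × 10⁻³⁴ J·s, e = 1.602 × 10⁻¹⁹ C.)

KE = 2eV = 2 × 1.602 × 10⁻¹⁹ × 1.510 = 4.838 × 10⁻¹⁹ J.
p = √(2mKE) = √(2 × 6.645 × 10⁻²⁷ × 4.838 × 10⁻¹⁹) = 8.019 × 10⁻²³ kg·m/s.
λ = h/p = 6.626 × 10⁻³⁴ / 8.019 × 10⁻²³ = 8.26 × 10⁻¹² m = 8260 fm.

λ = 8260 fm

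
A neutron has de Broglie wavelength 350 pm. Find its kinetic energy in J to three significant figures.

KE = 1.07 × 10⁻²¹ J

p = h/λ = 6.626 × 10⁻³⁴ / 3.500 × 10⁻¹⁰ = 1.893 × 10⁻²⁴ kg·m/s.
KE = p²/(2m) = (1.893 × 10⁻²⁴)² / (2 × 1.675 × 10⁻²⁷) = 1.070 × 10⁻²¹ J = 1.07 × 10⁻²¹ J.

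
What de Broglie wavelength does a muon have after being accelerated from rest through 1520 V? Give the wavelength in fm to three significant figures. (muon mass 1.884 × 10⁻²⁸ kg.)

λ = 2190 fm

KE = eV = 1.602 × 10⁻¹⁹ × 1520 = 2.435 × 10⁻¹⁶ J.
p = √(2mKE) = √(2 × 1.884 × 10⁻²⁸ × 2.435 × 10⁻¹⁶) = 3.029 × 10⁻²² kg·m/s.
λ = h/p = 6.626 × 10⁻³⁴ / 3.029 × 10⁻²² = 2.19 × 10⁻¹² m = 2190 fm.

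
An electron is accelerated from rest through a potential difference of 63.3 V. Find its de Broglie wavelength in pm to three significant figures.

KE = eV = 1.602 × 10⁻¹⁹ × 63.30 = 1.014 × 10⁻¹⁷ J.
p = √(2mKE) = √(2 × 9.109 × 10⁻³¹ × 1.014 × 10⁻¹⁷) = 4.298 × 10⁻²⁴ kg·m/s.
λ = h/p = 6.626 × 10⁻³⁴ / 4.298 × 10⁻²⁴ = 1.54 × 10⁻¹⁰ m = 154 pm.

λ = 154 pm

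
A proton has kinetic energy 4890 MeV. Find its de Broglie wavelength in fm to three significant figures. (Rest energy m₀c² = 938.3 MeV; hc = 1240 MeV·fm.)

Total energy E = KE + m₀c² = 4890 + 938.3 = 5828.3 MeV.
(pc)² = E² − (m₀c²)² = (5828.3)² − (938.3)² = 3.309 × 10⁷ MeV², so pc = 5752 MeV.
λ = hc/(pc) = 1240 MeV·fm / 5752 MeV = 0.216 fm.

λ = 0.216 fm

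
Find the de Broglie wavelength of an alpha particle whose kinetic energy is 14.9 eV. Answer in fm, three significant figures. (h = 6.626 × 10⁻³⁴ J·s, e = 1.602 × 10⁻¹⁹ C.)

λ = 3720 fm

KE = 14.9 eV = 2.387 × 10⁻¹⁸ J.
p = √(2mKE) = √(2 × 6.645 × 10⁻²⁷ × 2.387 × 10⁻¹⁸) = 1.781 × 10⁻²² kg·m/s.
λ = h/p = 6.626 × 10⁻³⁴ / 1.781 × 10⁻²² = 3.72 × 10⁻¹² m = 3720 fm.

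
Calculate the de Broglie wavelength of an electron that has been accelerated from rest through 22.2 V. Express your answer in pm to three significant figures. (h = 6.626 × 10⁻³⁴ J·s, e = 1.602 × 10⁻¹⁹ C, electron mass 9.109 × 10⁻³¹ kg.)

λ = 260 pm

KE = eV = 1.602 × 10⁻¹⁹ × 22.20 = 3.556 × 10⁻¹⁸ J.
p = √(2mKE) = √(2 × 9.109 × 10⁻³¹ × 3.556 × 10⁻¹⁸) = 2.545 × 10⁻²⁴ kg·m/s.
λ = h/p = 6.626 × 10⁻³⁴ / 2.545 × 10⁻²⁴ = 2.60 × 10⁻¹⁰ m = 260 pm.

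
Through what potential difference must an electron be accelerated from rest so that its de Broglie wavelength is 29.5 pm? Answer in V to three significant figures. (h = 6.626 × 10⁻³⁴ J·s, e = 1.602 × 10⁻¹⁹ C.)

V = 1730 V

p = h/λ = 6.626 × 10⁻³⁴ / 2.950 × 10⁻¹¹ = 2.246 × 10⁻²³ kg·m/s.
KE = p²/(2m) = 2.769 × 10⁻¹⁶ J.
V = KE/e = 2.769 × 10⁻¹⁶ / (1.602 × 10⁻¹⁹) = 1730 V.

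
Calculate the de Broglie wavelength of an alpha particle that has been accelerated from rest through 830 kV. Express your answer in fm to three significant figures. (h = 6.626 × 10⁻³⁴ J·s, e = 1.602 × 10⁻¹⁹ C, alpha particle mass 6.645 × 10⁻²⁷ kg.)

λ = 11.1 fm

KE = 2eV = 2 × 1.602 × 10⁻¹⁹ × 8.300 × 10⁵ = 2.659 × 10⁻¹³ J.
p = √(2mKE) = √(2 × 6.645 × 10⁻²⁷ × 2.659 × 10⁻¹³) = 5.945 × 10⁻²⁰ kg·m/s.
λ = h/p = 6.626 × 10⁻³⁴ / 5.945 × 10⁻²⁰ = 1.11 × 10⁻¹⁴ m = 11.1 fm.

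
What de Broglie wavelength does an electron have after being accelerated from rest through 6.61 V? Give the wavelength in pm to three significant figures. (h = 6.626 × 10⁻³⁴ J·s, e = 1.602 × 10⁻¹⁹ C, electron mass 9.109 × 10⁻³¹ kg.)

KE = eV = 1.602 × 10⁻¹⁹ × 6.610 = 1.059 × 10⁻¹⁸ J.
p = √(2mKE) = √(2 × 9.109 × 10⁻³¹ × 1.059 × 10⁻¹⁸) = 1.389 × 10⁻²⁴ kg·m/s.
λ = h/p = 6.626 × 10⁻³⁴ / 1.389 × 10⁻²⁴ = 4.77 × 10⁻¹⁰ m = 477 pm.

λ = 477 pm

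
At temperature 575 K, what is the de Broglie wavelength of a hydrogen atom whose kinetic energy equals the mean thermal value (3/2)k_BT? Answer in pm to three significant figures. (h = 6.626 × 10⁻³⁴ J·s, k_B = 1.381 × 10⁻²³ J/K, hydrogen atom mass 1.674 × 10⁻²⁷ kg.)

KE = (3/2)k_BT = 1.5 × 1.381 × 10⁻²³ × 575 = 1.191 × 10⁻²⁰ J.
p = √(2mKE) = √(2 × 1.674 × 10⁻²⁷ × 1.191 × 10⁻²⁰) = 6.315 × 10⁻²⁴ kg·m/s.
λ = h/p = 1.05 × 10⁻¹⁰ m = 105 pm.

λ = 105 pm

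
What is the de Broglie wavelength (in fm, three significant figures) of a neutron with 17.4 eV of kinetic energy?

KE = 17.4 eV = 2.787 × 10⁻¹⁸ J.
p = √(2mKE) = √(2 × 1.675 × 10⁻²⁷ × 2.787 × 10⁻¹⁸) = 9.663 × 10⁻²³ kg·m/s.
λ = h/p = 6.626 × 10⁻³⁴ / 9.663 × 10⁻²³ = 6.86 × 10⁻¹² m = 6860 fm.

λ = 6860 fm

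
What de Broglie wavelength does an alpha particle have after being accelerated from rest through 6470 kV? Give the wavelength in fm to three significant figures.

KE = 2eV = 2 × 1.602 × 10⁻¹⁹ × 6.470 × 10⁶ = 2.073 × 10⁻¹² J.
p = √(2mKE) = √(2 × 6.645 × 10⁻²⁷ × 2.073 × 10⁻¹²) = 1.660 × 10⁻¹⁹ kg·m/s.
λ = h/p = 6.626 × 10⁻³⁴ / 1.660 × 10⁻¹⁹ = 3.99 × 10⁻¹⁵ m = 3.99 fm.

λ = 3.99 fm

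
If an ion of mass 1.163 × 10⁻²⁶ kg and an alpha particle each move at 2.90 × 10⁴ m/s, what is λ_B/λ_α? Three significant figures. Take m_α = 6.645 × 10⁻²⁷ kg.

At fixed v, p = mv so λ = h/(mv) ∝ 1/m.
λ_B/λ_α = m_α/m_B = 6.645 × 10⁻²⁷/1.163 × 10⁻²⁶ = 0.571.

λ_B/λ_α = 0.571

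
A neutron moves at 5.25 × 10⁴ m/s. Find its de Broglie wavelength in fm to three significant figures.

λ = 7530 fm

p = mv = 1.675 × 10⁻²⁷ × 5.25 × 10⁴ = 8.794 × 10⁻²³ kg·m/s.
λ = h/p = 6.626 × 10⁻³⁴ / 8.794 × 10⁻²³ = 7.53 × 10⁻¹² m = 7530 fm.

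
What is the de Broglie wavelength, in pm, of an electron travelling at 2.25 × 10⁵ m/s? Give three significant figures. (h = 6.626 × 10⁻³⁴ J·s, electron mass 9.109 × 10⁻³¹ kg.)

λ = 3230 pm

p = mv = 9.109 × 10⁻³¹ × 2.25 × 10⁵ = 2.050 × 10⁻²⁵ kg·m/s.
λ = h/p = 6.626 × 10⁻³⁴ / 2.050 × 10⁻²⁵ = 3.23 × 10⁻⁹ m = 3230 pm.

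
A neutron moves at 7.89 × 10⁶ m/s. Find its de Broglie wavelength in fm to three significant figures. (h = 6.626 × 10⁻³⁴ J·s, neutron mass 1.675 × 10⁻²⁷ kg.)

λ = 50.1 fm

p = mv = 1.675 × 10⁻²⁷ × 7.89 × 10⁶ = 1.322 × 10⁻²⁰ kg·m/s.
λ = h/p = 6.626 × 10⁻³⁴ / 1.322 × 10⁻²⁰ = 5.01 × 10⁻¹⁴ m = 50.1 fm.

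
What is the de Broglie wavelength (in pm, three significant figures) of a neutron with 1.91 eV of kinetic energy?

KE = 1.91 eV = 3.060 × 10⁻¹⁹ J.
p = √(2mKE) = √(2 × 1.675 × 10⁻²⁷ × 3.060 × 10⁻¹⁹) = 3.202 × 10⁻²³ kg·m/s.
λ = h/p = 6.626 × 10⁻³⁴ / 3.202 × 10⁻²³ = 2.07 × 10⁻¹¹ m = 20.7 pm.

λ = 20.7 pm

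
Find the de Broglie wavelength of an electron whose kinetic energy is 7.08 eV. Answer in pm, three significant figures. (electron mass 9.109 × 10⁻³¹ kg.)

KE = 7.08 eV = 1.134 × 10⁻¹⁸ J.
p = √(2mKE) = √(2 × 9.109 × 10⁻³¹ × 1.134 × 10⁻¹⁸) = 1.437 × 10⁻²⁴ kg·m/s.
λ = h/p = 6.626 × 10⁻³⁴ / 1.437 × 10⁻²⁴ = 4.61 × 10⁻¹⁰ m = 461 pm.

λ = 461 pm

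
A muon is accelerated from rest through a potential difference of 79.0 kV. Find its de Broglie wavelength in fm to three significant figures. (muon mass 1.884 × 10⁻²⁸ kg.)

KE = eV = 1.602 × 10⁻¹⁹ × 7.900 × 10⁴ = 1.266 × 10⁻¹⁴ J.
p = √(2mKE) = √(2 × 1.884 × 10⁻²⁸ × 1.266 × 10⁻¹⁴) = 2.184 × 10⁻²¹ kg·m/s.
λ = h/p = 6.626 × 10⁻³⁴ / 2.184 × 10⁻²¹ = 3.03 × 10⁻¹³ m = 303 fm.

λ = 303 fm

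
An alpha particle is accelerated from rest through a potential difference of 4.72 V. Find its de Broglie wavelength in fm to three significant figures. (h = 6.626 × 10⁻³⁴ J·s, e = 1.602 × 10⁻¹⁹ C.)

KE = 2eV = 2 × 1.602 × 10⁻¹⁹ × 4.720 = 1.512 × 10⁻¹⁸ J.
p = √(2mKE) = √(2 × 6.645 × 10⁻²⁷ × 1.512 × 10⁻¹⁸) = 1.418 × 10⁻²² kg·m/s.
λ = h/p = 6.626 × 10⁻³⁴ / 1.418 × 10⁻²² = 4.67 × 10⁻¹² m = 4670 fm.

λ = 4670 fm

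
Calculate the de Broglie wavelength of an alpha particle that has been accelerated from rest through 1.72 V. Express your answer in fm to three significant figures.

KE = 2eV = 2 × 1.602 × 10⁻¹⁹ × 1.720 = 5.511 × 10⁻¹⁹ J.
p = √(2mKE) = √(2 × 6.645 × 10⁻²⁷ × 5.511 × 10⁻¹⁹) = 8.558 × 10⁻²³ kg·m/s.
λ = h/p = 6.626 × 10⁻³⁴ / 8.558 × 10⁻²³ = 7.74 × 10⁻¹² m = 7740 fm.

λ = 7740 fm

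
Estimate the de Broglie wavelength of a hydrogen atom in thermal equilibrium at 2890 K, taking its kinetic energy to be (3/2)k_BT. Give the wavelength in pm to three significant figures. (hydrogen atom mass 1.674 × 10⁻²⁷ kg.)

KE = (3/2)k_BT = 1.5 × 1.381 × 10⁻²³ × 2890 = 5.987 × 10⁻²⁰ J.
p = √(2mKE) = √(2 × 1.674 × 10⁻²⁷ × 5.987 × 10⁻²⁰) = 1.416 × 10⁻²³ kg·m/s.
λ = h/p = 4.68 × 10⁻¹¹ m = 46.8 pm.

λ = 46.8 pm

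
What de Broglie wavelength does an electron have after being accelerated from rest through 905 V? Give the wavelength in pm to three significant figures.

KE = eV = 1.602 × 10⁻¹⁹ × 905.0 = 1.450 × 10⁻¹⁶ J.
p = √(2mKE) = √(2 × 9.109 × 10⁻³¹ × 1.450 × 10⁻¹⁶) = 1.625 × 10⁻²³ kg·m/s.
λ = h/p = 6.626 × 10⁻³⁴ / 1.625 × 10⁻²³ = 4.08 × 10⁻¹¹ m = 40.8 pm.

λ = 40.8 pm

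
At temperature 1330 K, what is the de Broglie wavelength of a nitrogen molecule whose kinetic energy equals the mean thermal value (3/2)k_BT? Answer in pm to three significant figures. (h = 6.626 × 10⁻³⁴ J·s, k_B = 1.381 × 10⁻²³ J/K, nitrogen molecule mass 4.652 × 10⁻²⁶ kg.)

KE = (3/2)k_BT = 1.5 × 1.381 × 10⁻²³ × 1330 = 2.755 × 10⁻²⁰ J.
p = √(2mKE) = √(2 × 4.652 × 10⁻²⁶ × 2.755 × 10⁻²⁰) = 5.063 × 10⁻²³ kg·m/s.
λ = h/p = 1.31 × 10⁻¹¹ m = 13.1 pm.

λ = 13.1 pm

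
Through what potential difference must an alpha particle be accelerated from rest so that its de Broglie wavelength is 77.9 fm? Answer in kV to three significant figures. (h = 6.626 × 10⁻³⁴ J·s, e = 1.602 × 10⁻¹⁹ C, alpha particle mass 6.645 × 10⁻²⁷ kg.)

p = h/λ = 6.626 × 10⁻³⁴ / 7.790 × 10⁻¹⁴ = 8.506 × 10⁻²¹ kg·m/s.
KE = p²/(2m) = 5.444 × 10⁻¹⁵ J.
V = KE/2e = 5.444 × 10⁻¹⁵ / (2 × 1.602 × 10⁻¹⁹) = 17.0 kV.

V = 17.0 kV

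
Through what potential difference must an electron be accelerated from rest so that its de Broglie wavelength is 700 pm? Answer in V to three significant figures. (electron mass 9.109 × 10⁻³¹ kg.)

p = h/λ = 6.626 × 10⁻³⁴ / 7.000 × 10⁻¹⁰ = 9.466 × 10⁻²⁵ kg·m/s.
KE = p²/(2m) = 4.918 × 10⁻¹⁹ J.
V = KE/e = 4.918 × 10⁻¹⁹ / (1.602 × 10⁻¹⁹) = 3.07 V.

V = 3.07 V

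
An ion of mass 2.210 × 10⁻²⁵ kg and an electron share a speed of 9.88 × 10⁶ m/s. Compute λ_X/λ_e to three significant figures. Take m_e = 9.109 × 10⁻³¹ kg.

At fixed v, p = mv so λ = h/(mv) ∝ 1/m.
λ_X/λ_e = m_e/m_X = 9.109 × 10⁻³¹/2.210 × 10⁻²⁵ = 4.12 × 10⁻⁶.

λ_X/λ_e = 4.12 × 10⁻⁶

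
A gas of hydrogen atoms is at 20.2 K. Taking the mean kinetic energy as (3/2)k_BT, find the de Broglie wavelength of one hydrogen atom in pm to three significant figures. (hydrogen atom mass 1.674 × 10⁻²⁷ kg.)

λ = 560 pm

KE = (3/2)k_BT = 1.5 × 1.381 × 10⁻²³ × 20.2 = 4.184 × 10⁻²² J.
p = √(2mKE) = √(2 × 1.674 × 10⁻²⁷ × 4.184 × 10⁻²²) = 1.184 × 10⁻²⁴ kg·m/s.
λ = h/p = 5.60 × 10⁻¹⁰ m = 560 pm.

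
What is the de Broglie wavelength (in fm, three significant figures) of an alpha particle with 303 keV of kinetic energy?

KE = 303 keV = 4.854 × 10⁻¹⁴ J.
p = √(2mKE) = √(2 × 6.645 × 10⁻²⁷ × 4.854 × 10⁻¹⁴) = 2.540 × 10⁻²⁰ kg·m/s.
λ = h/p = 6.626 × 10⁻³⁴ / 2.540 × 10⁻²⁰ = 2.61 × 10⁻¹⁴ m = 26.1 fm.

λ = 26.1 fm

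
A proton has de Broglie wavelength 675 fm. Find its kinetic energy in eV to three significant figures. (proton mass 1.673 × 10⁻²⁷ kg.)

p = h/λ = 6.626 × 10⁻³⁴ / 6.750 × 10⁻¹³ = 9.816 × 10⁻²² kg·m/s.
KE = p²/(2m) = (9.816 × 10⁻²²)² / (2 × 1.673 × 10⁻²⁷) = 2.880 × 10⁻¹⁶ J = 1800 eV.

KE = 1800 eV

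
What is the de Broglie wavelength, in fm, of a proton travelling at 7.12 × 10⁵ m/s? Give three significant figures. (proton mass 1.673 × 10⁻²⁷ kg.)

λ = 556 fm

p = mv = 1.673 × 10⁻²⁷ × 7.12 × 10⁵ = 1.191 × 10⁻²¹ kg·m/s.
λ = h/p = 6.626 × 10⁻³⁴ / 1.191 × 10⁻²¹ = 5.56 × 10⁻¹³ m = 556 fm.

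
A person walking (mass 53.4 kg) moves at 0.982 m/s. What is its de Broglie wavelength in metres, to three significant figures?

p = mv = 53.4 × 0.982 = 5.244 × 10¹ kg·m/s.
λ = h/p = 6.626 × 10⁻³⁴ / 5.244 × 10¹ = 1.26 × 10⁻³⁵ m.

λ = 1.26 × 10⁻³⁵ m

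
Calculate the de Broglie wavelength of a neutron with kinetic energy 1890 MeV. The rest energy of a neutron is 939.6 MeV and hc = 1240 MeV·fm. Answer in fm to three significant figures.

Total energy E = KE + m₀c² = 1890 + 939.6 = 2829.6 MeV.
(pc)² = E² − (m₀c²)² = (2829.6)² − (939.6)² = 7.124 × 10⁶ MeV², so pc = 2669 MeV.
λ = hc/(pc) = 1240 MeV·fm / 2669 MeV = 0.465 fm.

λ = 0.465 fm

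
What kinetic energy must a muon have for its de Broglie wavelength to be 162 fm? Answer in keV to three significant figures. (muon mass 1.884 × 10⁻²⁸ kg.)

KE = 277 keV

p = h/λ = 6.626 × 10⁻³⁴ / 1.620 × 10⁻¹³ = 4.090 × 10⁻²¹ kg·m/s.
KE = p²/(2m) = (4.090 × 10⁻²¹)² / (2 × 1.884 × 10⁻²⁸) = 4.440 × 10⁻¹⁴ J = 277 keV.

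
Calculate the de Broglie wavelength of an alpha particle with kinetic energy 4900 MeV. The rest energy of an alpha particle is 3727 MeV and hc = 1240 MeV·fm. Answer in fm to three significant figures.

λ = 0.159 fm

Total energy E = KE + m₀c² = 4900 + 3727 = 8627 MeV.
(pc)² = E² − (m₀c²)² = (8627)² − (3727)² = 6.053 × 10⁷ MeV², so pc = 7780 MeV.
λ = hc/(pc) = 1240 MeV·fm / 7780 MeV = 0.159 fm.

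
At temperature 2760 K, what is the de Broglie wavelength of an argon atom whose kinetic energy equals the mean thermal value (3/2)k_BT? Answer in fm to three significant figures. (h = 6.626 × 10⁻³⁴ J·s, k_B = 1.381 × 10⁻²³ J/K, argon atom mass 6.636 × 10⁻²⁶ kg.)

λ = 7610 fm

KE = (3/2)k_BT = 1.5 × 1.381 × 10⁻²³ × 2760 = 5.717 × 10⁻²⁰ J.
p = √(2mKE) = √(2 × 6.636 × 10⁻²⁶ × 5.717 × 10⁻²⁰) = 8.711 × 10⁻²³ kg·m/s.
λ = h/p = 7.61 × 10⁻¹² m = 7610 fm.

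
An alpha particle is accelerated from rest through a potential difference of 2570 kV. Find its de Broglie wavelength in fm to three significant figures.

λ = 6.33 fm

KE = 2eV = 2 × 1.602 × 10⁻¹⁹ × 2.570 × 10⁶ = 8.234 × 10⁻¹³ J.
p = √(2mKE) = √(2 × 6.645 × 10⁻²⁷ × 8.234 × 10⁻¹³) = 1.046 × 10⁻¹⁹ kg·m/s.
λ = h/p = 6.626 × 10⁻³⁴ / 1.046 × 10⁻¹⁹ = 6.33 × 10⁻¹⁵ m = 6.33 fm.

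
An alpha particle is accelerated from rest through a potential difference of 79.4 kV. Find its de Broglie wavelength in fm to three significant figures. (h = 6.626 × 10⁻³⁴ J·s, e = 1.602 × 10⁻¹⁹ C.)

KE = 2eV = 2 × 1.602 × 10⁻¹⁹ × 7.940 × 10⁴ = 2.544 × 10⁻¹⁴ J.
p = √(2mKE) = √(2 × 6.645 × 10⁻²⁷ × 2.544 × 10⁻¹⁴) = 1.839 × 10⁻²⁰ kg·m/s.
λ = h/p = 6.626 × 10⁻³⁴ / 1.839 × 10⁻²⁰ = 3.60 × 10⁻¹⁴ m = 36.0 fm.

λ = 36.0 fm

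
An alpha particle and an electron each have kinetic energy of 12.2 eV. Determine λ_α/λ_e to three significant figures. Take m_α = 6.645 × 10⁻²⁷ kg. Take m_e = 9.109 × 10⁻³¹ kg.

λ_α/λ_e = 0.0117

At fixed KE, p = √(2mKE) so λ = h/p ∝ 1/√m.
λ_α/λ_e = √(m_e/m_α) = √(9.109 × 10⁻³¹/6.645 × 10⁻²⁷) = √(1.371 × 10⁻⁴) = 0.0117.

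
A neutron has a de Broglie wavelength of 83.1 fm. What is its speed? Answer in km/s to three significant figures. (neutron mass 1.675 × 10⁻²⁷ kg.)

p = h/λ = 6.626 × 10⁻³⁴ / 8.310 × 10⁻¹⁴ = 7.974 × 10⁻²¹ kg·m/s.
v = p/m = 7.974 × 10⁻²¹ / 1.675 × 10⁻²⁷ = 4.76 × 10⁶ m/s = 4760 km/s.

v = 4760 km/s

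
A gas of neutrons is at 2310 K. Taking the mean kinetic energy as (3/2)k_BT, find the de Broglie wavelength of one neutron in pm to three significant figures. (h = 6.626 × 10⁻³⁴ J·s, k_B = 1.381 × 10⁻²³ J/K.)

λ = 52.3 pm

KE = (3/2)k_BT = 1.5 × 1.381 × 10⁻²³ × 2310 = 4.785 × 10⁻²⁰ J.
p = √(2mKE) = √(2 × 1.675 × 10⁻²⁷ × 4.785 × 10⁻²⁰) = 1.266 × 10⁻²³ kg·m/s.
λ = h/p = 5.23 × 10⁻¹¹ m = 52.3 pm.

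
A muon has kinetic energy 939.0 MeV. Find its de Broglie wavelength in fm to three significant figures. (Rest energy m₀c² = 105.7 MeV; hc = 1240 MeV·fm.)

Total energy E = KE + m₀c² = 939.0 + 105.7 = 1044.7 MeV.
(pc)² = E² − (m₀c²)² = (1044.7)² − (105.7)² = 1.080 × 10⁶ MeV², so pc = 1039 MeV.
λ = hc/(pc) = 1240 MeV·fm / 1039 MeV = 1.19 fm.

λ = 1.19 fm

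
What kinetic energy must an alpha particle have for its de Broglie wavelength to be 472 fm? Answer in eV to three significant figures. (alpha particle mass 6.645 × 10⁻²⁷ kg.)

p = h/λ = 6.626 × 10⁻³⁴ / 4.720 × 10⁻¹³ = 1.404 × 10⁻²¹ kg·m/s.
KE = p²/(2m) = (1.404 × 10⁻²¹)² / (2 × 6.645 × 10⁻²⁷) = 1.483 × 10⁻¹⁶ J = 926 eV.

KE = 926 eV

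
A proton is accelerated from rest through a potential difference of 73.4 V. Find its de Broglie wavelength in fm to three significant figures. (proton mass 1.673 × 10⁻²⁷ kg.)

λ = 3340 fm

KE = eV = 1.602 × 10⁻¹⁹ × 73.40 = 1.176 × 10⁻¹⁷ J.
p = √(2mKE) = √(2 × 1.673 × 10⁻²⁷ × 1.176 × 10⁻¹⁷) = 1.984 × 10⁻²² kg·m/s.
λ = h/p = 6.626 × 10⁻³⁴ / 1.984 × 10⁻²² = 3.34 × 10⁻¹² m = 3340 fm.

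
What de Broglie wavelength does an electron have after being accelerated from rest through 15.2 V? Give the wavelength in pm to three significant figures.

KE = eV = 1.602 × 10⁻¹⁹ × 15.20 = 2.435 × 10⁻¹⁸ J.
p = √(2mKE) = √(2 × 9.109 × 10⁻³¹ × 2.435 × 10⁻¹⁸) = 2.106 × 10⁻²⁴ kg·m/s.
λ = h/p = 6.626 × 10⁻³⁴ / 2.106 × 10⁻²⁴ = 3.15 × 10⁻¹⁰ m = 315 pm.

λ = 315 pm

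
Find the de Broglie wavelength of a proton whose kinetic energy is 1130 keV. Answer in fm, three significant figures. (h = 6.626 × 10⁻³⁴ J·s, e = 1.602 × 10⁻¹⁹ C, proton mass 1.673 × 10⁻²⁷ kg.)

λ = 26.9 fm

KE = 1130 keV = 1.810 × 10⁻¹³ J.
p = √(2mKE) = √(2 × 1.673 × 10⁻²⁷ × 1.810 × 10⁻¹³) = 2.461 × 10⁻²⁰ kg·m/s.
λ = h/p = 6.626 × 10⁻³⁴ / 2.461 × 10⁻²⁰ = 2.69 × 10⁻¹⁴ m = 26.9 fm.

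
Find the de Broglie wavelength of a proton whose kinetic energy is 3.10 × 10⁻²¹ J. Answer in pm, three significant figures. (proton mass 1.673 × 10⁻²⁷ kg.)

p = √(2mKE) = √(2 × 1.673 × 10⁻²⁷ × 3.100 × 10⁻²¹) = 3.221 × 10⁻²⁴ kg·m/s.
λ = h/p = 6.626 × 10⁻³⁴ / 3.221 × 10⁻²⁴ = 2.06 × 10⁻¹⁰ m = 206 pm.

λ = 206 pm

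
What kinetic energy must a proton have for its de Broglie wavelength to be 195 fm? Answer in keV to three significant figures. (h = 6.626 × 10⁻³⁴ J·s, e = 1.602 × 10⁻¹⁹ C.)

KE = 21.5 keV

p = h/λ = 6.626 × 10⁻³⁴ / 1.950 × 10⁻¹³ = 3.398 × 10⁻²¹ kg·m/s.
KE = p²/(2m) = (3.398 × 10⁻²¹)² / (2 × 1.673 × 10⁻²⁷) = 3.451 × 10⁻¹⁵ J = 21.5 keV.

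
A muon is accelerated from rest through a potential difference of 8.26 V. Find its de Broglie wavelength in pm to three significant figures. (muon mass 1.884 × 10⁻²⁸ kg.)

λ = 29.7 pm

KE = eV = 1.602 × 10⁻¹⁹ × 8.260 = 1.323 × 10⁻¹⁸ J.
p = √(2mKE) = √(2 × 1.884 × 10⁻²⁸ × 1.323 × 10⁻¹⁸) = 2.233 × 10⁻²³ kg·m/s.
λ = h/p = 6.626 × 10⁻³⁴ / 2.233 × 10⁻²³ = 2.97 × 10⁻¹¹ m = 29.7 pm.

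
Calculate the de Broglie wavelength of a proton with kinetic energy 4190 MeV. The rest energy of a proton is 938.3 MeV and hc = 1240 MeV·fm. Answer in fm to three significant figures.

Total energy E = KE + m₀c² = 4190 + 938.3 = 5128.3 MeV.
(pc)² = E² − (m₀c²)² = (5128.3)² − (938.3)² = 2.542 × 10⁷ MeV², so pc = 5042 MeV.
λ = hc/(pc) = 1240 MeV·fm / 5042 MeV = 0.246 fm.

λ = 0.246 fm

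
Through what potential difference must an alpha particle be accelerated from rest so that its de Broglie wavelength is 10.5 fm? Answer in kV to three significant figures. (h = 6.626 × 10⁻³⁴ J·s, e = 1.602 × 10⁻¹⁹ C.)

p = h/λ = 6.626 × 10⁻³⁴ / 1.050 × 10⁻¹⁴ = 6.310 × 10⁻²⁰ kg·m/s.
KE = p²/(2m) = 2.996 × 10⁻¹³ J.
V = KE/2e = 2.996 × 10⁻¹³ / (2 × 1.602 × 10⁻¹⁹) = 935 kV.

V = 935 kV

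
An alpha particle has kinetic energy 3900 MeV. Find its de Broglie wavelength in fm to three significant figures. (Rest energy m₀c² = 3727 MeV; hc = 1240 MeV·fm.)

Total energy E = KE + m₀c² = 3900 + 3727 = 7627 MeV.
(pc)² = E² − (m₀c²)² = (7627)² − (3727)² = 4.428 × 10⁷ MeV², so pc = 6654 MeV.
λ = hc/(pc) = 1240 MeV·fm / 6654 MeV = 0.186 fm.

λ = 0.186 fm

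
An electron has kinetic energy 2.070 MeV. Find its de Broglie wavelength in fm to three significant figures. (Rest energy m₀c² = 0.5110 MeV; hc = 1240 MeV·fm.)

Total energy E = KE + m₀c² = 2.070 + 0.5110 = 2.5810 MeV.
(pc)² = E² − (m₀c²)² = (2.5810)² − (0.5110)² = 6.400 MeV², so pc = 2.530 MeV.
λ = hc/(pc) = 1240 MeV·fm / 2.530 MeV = 490 fm.

λ = 490 fm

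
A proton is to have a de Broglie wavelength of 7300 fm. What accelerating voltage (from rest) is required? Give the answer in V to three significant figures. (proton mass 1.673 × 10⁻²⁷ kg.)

V = 15.4 V

p = h/λ = 6.626 × 10⁻³⁴ / 7.300 × 10⁻¹² = 9.077 × 10⁻²³ kg·m/s.
KE = p²/(2m) = 2.462 × 10⁻¹⁸ J.
V = KE/e = 2.462 × 10⁻¹⁸ / (1.602 × 10⁻¹⁹) = 15.4 V.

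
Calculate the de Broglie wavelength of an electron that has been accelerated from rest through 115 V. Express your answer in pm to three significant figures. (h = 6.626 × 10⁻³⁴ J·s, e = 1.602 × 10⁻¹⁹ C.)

KE = eV = 1.602 × 10⁻¹⁹ × 115.0 = 1.842 × 10⁻¹⁷ J.
p = √(2mKE) = √(2 × 9.109 × 10⁻³¹ × 1.842 × 10⁻¹⁷) = 5.793 × 10⁻²⁴ kg·m/s.
λ = h/p = 6.626 × 10⁻³⁴ / 5.793 × 10⁻²⁴ = 1.14 × 10⁻¹⁰ m = 114 pm.

λ = 114 pm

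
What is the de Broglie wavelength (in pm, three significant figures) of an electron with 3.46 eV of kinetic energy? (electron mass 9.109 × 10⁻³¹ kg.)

KE = 3.46 eV = 5.543 × 10⁻¹⁹ J.
p = √(2mKE) = √(2 × 9.109 × 10⁻³¹ × 5.543 × 10⁻¹⁹) = 1.005 × 10⁻²⁴ kg·m/s.
λ = h/p = 6.626 × 10⁻³⁴ / 1.005 × 10⁻²⁴ = 6.59 × 10⁻¹⁰ m = 659 pm.

λ = 659 pm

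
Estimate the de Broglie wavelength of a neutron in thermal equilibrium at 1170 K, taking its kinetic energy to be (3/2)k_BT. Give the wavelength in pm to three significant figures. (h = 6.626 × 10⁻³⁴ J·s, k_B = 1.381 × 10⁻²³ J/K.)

KE = (3/2)k_BT = 1.5 × 1.381 × 10⁻²³ × 1170 = 2.424 × 10⁻²⁰ J.
p = √(2mKE) = √(2 × 1.675 × 10⁻²⁷ × 2.424 × 10⁻²⁰) = 9.011 × 10⁻²⁴ kg·m/s.
λ = h/p = 7.35 × 10⁻¹¹ m = 73.5 pm.

λ = 73.5 pm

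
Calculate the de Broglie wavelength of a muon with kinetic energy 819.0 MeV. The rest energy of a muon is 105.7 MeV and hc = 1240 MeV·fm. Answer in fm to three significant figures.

Total energy E = KE + m₀c² = 819.0 + 105.7 = 924.7 MeV.
(pc)² = E² − (m₀c²)² = (924.7)² − (105.7)² = 8.439 × 10⁵ MeV², so pc = 918.6 MeV.
λ = hc/(pc) = 1240 MeV·fm / 918.6 MeV = 1.35 fm.

λ = 1.35 fm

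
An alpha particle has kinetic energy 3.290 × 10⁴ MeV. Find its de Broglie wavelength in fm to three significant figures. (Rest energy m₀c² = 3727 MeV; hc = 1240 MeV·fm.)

Total energy E = KE + m₀c² = 3.290 × 10⁴ + 3727 = 36627 MeV.
(pc)² = E² − (m₀c²)² = (36627)² − (3727)² = 1.328 × 10⁹ MeV², so pc = 3.644 × 10⁴ MeV.
λ = hc/(pc) = 1240 MeV·fm / 3.644 × 10⁴ MeV = 0.0340 fm.

λ = 0.0340 fm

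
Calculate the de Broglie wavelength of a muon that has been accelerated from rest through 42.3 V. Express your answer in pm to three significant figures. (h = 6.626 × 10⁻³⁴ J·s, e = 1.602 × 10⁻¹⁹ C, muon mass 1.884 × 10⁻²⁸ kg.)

KE = eV = 1.602 × 10⁻¹⁹ × 42.30 = 6.776 × 10⁻¹⁸ J.
p = √(2mKE) = √(2 × 1.884 × 10⁻²⁸ × 6.776 × 10⁻¹⁸) = 5.053 × 10⁻²³ kg·m/s.
λ = h/p = 6.626 × 10⁻³⁴ / 5.053 × 10⁻²³ = 1.31 × 10⁻¹¹ m = 13.1 pm.

λ = 13.1 pm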